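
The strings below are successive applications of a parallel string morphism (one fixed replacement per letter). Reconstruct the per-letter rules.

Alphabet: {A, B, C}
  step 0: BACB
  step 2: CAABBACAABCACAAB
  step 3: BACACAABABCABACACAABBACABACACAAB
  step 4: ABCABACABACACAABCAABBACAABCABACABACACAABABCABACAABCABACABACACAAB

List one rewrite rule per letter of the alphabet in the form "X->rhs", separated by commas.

  step 3 ⇒ step 4: BACACAABABCABACACAABBACABACACAAB ⇒ AB·CA·BA·CA·BA·CA·CA·AB·CA·AB·BA·CA·AB·CA·BA·CA·BA·CA·CA·AB·AB·CA·BA·CA·AB·CA·BA·CA·BA·CA·CA·AB
    A ↦ CA
    B ↦ AB
    C ↦ BA

A->CA, B->AB, C->BA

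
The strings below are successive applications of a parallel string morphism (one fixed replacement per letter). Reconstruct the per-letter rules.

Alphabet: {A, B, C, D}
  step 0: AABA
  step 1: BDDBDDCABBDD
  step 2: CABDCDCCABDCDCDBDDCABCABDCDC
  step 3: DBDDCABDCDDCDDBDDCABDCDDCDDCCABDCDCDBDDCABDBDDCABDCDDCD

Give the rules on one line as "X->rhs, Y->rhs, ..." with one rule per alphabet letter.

A->BDD, B->CAB, C->D, D->DC

  step 2 ⇒ step 3: CABDCDCCABDCDCDBDDCABCABDCDC ⇒ D·BDD·CAB·DC·D·DC·D·D·BDD·CAB·DC·D·DC·D·DC·CAB·DC·DC·D·BDD·CAB·D·BDD·CAB·DC·D·DC·D
    A ↦ BDD
    B ↦ CAB
    C ↦ D
    D ↦ DC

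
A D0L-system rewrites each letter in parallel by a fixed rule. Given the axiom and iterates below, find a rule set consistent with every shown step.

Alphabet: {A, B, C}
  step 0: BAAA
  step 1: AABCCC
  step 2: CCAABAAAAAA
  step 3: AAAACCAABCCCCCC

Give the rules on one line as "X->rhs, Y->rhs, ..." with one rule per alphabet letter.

  step 2 ⇒ step 3: CCAABAAAAAA ⇒ AA·AA·C·C·AAB·C·C·C·C·C·C
    A ↦ C
    B ↦ AAB
    C ↦ AA

A->C, B->AAB, C->AA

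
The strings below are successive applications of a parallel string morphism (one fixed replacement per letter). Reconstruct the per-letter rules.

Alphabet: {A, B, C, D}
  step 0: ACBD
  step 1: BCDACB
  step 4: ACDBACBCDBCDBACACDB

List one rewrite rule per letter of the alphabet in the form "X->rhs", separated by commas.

A->BC, B->AC, C->D, D->B

  step 0 ⇒ step 1: ACBD ⇒ BC·D·AC·B
    A ↦ BC
    B ↦ AC
    C ↦ D
    D ↦ B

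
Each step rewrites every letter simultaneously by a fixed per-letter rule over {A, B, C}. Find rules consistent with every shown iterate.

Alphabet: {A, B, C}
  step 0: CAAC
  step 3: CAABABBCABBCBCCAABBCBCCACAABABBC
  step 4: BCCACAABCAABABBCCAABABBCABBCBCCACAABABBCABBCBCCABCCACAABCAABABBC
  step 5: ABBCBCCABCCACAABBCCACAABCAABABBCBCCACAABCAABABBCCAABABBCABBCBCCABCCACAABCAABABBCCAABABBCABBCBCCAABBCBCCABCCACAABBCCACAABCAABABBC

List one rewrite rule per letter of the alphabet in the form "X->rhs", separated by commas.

  step 4 ⇒ step 5: BCCACAABCAABABBCCAABABBCABBCBCCACAABABBCABBCBCCABCCACAABCAABABBC ⇒ AB·BC·BC·CA·BC·CA·CA·AB·BC·CA·CA·AB·CA·AB·AB·BC·BC·CA·CA·AB·CA·AB·AB·BC·CA·AB·AB·BC·AB·BC·BC·CA·BC·CA·CA·AB·CA·AB·AB·BC·CA·AB·AB·BC·AB·BC·BC·CA·AB·BC·BC·CA·BC·CA·CA·AB·BC·CA·CA·AB·CA·AB·AB·BC
    A ↦ CA
    B ↦ AB
    C ↦ BC

A->CA, B->AB, C->BC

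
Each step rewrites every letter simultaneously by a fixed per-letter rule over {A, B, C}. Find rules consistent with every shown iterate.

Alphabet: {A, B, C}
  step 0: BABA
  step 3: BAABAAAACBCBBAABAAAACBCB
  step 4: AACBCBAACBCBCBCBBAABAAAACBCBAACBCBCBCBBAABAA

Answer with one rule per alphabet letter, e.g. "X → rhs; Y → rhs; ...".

  step 3 ⇒ step 4: BAABAAAACBCBBAABAAAACBCB ⇒ AA·CB·CB·AA·CB·CB·CB·CB·B·AA·B·AA·AA·CB·CB·AA·CB·CB·CB·CB·B·AA·B·AA
    A ↦ CB
    B ↦ AA
    C ↦ B

A->CB, B->AA, C->B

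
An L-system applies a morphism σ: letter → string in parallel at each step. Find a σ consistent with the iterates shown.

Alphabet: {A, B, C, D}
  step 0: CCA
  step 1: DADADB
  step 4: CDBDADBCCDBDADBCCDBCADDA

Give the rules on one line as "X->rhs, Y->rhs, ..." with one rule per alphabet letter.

A->DB, B->AD, C->DA, D->C

  step 0 ⇒ step 1: CCA ⇒ DA·DA·DB
    A ↦ DB
    C ↦ DA
    B ↦ AD  (constrained at step 1)
    D ↦ C  (constrained at step 1)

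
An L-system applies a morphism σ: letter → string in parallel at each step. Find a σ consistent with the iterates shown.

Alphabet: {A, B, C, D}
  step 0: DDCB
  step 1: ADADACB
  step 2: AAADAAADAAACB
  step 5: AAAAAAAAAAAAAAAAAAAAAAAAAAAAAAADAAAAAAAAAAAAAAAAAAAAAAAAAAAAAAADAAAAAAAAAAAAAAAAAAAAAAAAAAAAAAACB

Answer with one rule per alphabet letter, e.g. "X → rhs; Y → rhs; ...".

  step 1 ⇒ step 2: ADADACB ⇒ AA·AD·AA·AD·AA·A·CB
    A ↦ AA
    B ↦ CB
    C ↦ A
    D ↦ AD

A->AA, B->CB, C->A, D->AD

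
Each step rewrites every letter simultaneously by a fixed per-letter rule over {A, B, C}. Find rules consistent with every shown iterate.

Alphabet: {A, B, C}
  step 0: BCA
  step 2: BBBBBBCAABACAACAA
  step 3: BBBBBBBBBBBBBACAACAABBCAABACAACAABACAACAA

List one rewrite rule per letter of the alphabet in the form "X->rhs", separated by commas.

  step 2 ⇒ step 3: BBBBBBCAABACAACAA ⇒ BB·BB·BB·BB·BB·BB·BA·CAA·CAA·BB·CAA·BA·CAA·CAA·BA·CAA·CAA
    A ↦ CAA
    B ↦ BB
    C ↦ BA

A->CAA, B->BB, C->BA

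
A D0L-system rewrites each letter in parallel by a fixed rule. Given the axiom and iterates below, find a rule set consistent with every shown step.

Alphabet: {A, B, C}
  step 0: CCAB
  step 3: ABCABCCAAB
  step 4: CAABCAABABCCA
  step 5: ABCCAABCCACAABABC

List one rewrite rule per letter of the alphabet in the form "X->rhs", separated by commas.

A->C, B->A, C->AB

  step 4 ⇒ step 5: CAABCAABABCCA ⇒ AB·C·C·A·AB·C·C·A·C·A·AB·AB·C
    A ↦ C
    B ↦ A
    C ↦ AB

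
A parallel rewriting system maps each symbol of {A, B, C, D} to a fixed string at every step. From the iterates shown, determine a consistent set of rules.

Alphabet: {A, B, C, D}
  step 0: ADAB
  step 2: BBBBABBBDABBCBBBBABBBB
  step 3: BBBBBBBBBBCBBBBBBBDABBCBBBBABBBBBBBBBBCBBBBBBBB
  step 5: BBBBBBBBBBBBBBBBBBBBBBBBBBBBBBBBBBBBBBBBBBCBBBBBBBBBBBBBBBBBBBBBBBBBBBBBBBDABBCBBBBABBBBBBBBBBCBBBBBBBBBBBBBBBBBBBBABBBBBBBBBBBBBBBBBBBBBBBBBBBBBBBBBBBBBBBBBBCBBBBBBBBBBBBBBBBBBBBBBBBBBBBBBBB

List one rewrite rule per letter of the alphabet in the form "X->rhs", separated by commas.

A->BBC, B->BB, C->A, D->BDA

  step 2 ⇒ step 3: BBBBABBBDABBCBBBBABBBB ⇒ BB·BB·BB·BB·BBC·BB·BB·BB·BDA·BBC·BB·BB·A·BB·BB·BB·BB·BBC·BB·BB·BB·BB
    A ↦ BBC
    B ↦ BB
    C ↦ A
    D ↦ BDA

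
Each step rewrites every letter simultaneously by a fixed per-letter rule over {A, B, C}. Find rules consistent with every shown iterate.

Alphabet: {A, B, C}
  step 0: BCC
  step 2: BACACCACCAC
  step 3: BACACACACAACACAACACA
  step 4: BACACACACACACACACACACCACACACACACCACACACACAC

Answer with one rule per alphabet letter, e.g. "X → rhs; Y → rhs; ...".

A->CAC, B->BA, C->A

  step 3 ⇒ step 4: BACACACACAACACAACACA ⇒ BA·CAC·A·CAC·A·CAC·A·CAC·A·CAC·CAC·A·CAC·A·CAC·CAC·A·CAC·A·CAC
    A ↦ CAC
    B ↦ BA
    C ↦ A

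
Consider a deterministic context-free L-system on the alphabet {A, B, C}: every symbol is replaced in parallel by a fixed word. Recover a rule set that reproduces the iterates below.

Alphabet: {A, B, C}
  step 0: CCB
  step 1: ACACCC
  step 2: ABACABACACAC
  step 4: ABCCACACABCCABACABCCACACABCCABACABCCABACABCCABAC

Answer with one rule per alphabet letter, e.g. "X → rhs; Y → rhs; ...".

A->AB, B->CC, C->AC

  step 1 ⇒ step 2: ACACCC ⇒ AB·AC·AB·AC·AC·AC
    A ↦ AB
    C ↦ AC
  step 0 ⇒ step 1: CCB ⇒ AC·AC·CC
    B ↦ CC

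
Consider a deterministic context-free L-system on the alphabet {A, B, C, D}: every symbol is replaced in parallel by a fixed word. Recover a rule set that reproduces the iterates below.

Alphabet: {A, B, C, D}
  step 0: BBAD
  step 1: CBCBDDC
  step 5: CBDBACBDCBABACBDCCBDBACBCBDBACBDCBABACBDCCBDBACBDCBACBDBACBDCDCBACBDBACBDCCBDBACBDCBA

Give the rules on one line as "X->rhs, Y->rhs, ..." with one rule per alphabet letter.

A->D, B->CB, C->BA, D->DC

  step 0 ⇒ step 1: BBAD ⇒ CB·CB·D·DC
    A ↦ D
    B ↦ CB
    D ↦ DC
    C ↦ BA  (constrained at step 1)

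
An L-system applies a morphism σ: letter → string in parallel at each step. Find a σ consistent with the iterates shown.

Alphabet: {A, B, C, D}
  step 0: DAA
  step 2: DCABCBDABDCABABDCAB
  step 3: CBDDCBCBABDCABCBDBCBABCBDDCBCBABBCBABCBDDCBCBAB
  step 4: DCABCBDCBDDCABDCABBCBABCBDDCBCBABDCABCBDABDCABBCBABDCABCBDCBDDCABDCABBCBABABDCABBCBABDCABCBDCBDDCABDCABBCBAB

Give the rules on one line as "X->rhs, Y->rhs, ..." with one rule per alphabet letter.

A->BCB, B->AB, C->DC, D->CBD

  step 3 ⇒ step 4: CBDDCBCBABDCABCBDBCBABCBDDCBCBABBCBABCBDDCBCBAB ⇒ DC·AB·CBD·CBD·DC·AB·DC·AB·BCB·AB·CBD·DC·BCB·AB·DC·AB·CBD·AB·DC·AB·BCB·AB·DC·AB·CBD·CBD·DC·AB·DC·AB·BCB·AB·AB·DC·AB·BCB·AB·DC·AB·CBD·CBD·DC·AB·DC·AB·BCB·AB
    A ↦ BCB
    B ↦ AB
    C ↦ DC
    D ↦ CBD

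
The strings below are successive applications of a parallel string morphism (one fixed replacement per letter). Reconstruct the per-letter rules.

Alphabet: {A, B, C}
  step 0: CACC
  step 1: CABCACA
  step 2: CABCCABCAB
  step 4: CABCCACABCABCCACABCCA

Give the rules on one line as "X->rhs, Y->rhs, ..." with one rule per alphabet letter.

A->B, B->C, C->CA

  step 1 ⇒ step 2: CABCACA ⇒ CA·B·C·CA·B·CA·B
    A ↦ B
    B ↦ C
    C ↦ CA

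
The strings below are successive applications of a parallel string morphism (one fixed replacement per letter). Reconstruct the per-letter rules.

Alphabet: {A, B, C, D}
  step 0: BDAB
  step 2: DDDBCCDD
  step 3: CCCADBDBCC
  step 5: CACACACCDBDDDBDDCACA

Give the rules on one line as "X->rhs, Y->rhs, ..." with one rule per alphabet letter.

  step 2 ⇒ step 3: DDDBCCDD ⇒ C·C·C·A·DB·DB·C·C
    B ↦ A
    C ↦ DB
    D ↦ C
    A ↦ DD  (constrained at step 0)

A->DD, B->A, C->DB, D->C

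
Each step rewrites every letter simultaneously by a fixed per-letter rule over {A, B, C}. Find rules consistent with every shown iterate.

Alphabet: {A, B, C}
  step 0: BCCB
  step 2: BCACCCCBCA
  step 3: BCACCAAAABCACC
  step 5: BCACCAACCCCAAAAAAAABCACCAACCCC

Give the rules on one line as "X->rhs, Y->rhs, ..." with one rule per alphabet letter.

  step 2 ⇒ step 3: BCACCCCBCA ⇒ BC·A·CC·A·A·A·A·BC·A·CC
    A ↦ CC
    B ↦ BC
    C ↦ A

A->CC, B->BC, C->A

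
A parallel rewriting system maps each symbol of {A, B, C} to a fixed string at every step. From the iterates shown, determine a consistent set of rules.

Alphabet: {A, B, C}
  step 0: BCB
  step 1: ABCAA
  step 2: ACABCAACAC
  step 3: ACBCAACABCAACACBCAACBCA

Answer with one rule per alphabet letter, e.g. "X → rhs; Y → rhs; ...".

  step 2 ⇒ step 3: ACABCAACAC ⇒ AC·BCA·AC·A·BCA·AC·AC·BCA·AC·BCA
    A ↦ AC
    B ↦ A
    C ↦ BCA

A->AC, B->A, C->BCA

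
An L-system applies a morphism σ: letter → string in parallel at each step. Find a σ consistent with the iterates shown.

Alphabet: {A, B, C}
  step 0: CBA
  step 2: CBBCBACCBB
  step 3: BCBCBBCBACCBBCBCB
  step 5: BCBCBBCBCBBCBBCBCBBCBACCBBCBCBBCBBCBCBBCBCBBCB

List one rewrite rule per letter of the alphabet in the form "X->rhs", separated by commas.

  step 2 ⇒ step 3: CBBCBACCBB ⇒ B·CB·CB·B·CB·ACC·B·B·CB·CB
    A ↦ ACC
    B ↦ CB
    C ↦ B

A->ACC, B->CB, C->B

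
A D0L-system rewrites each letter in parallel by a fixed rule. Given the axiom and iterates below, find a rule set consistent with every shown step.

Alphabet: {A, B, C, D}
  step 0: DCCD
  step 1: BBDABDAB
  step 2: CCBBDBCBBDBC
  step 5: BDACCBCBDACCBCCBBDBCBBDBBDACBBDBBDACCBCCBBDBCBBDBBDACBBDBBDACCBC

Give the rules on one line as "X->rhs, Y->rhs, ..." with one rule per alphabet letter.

  step 1 ⇒ step 2: BBDABDAB ⇒ C·C·B·BDB·C·B·BDB·C
    A ↦ BDB
    B ↦ C
    D ↦ B
  step 0 ⇒ step 1: DCCD ⇒ B·BDA·BDA·B
    C ↦ BDA

A->BDB, B->C, C->BDA, D->B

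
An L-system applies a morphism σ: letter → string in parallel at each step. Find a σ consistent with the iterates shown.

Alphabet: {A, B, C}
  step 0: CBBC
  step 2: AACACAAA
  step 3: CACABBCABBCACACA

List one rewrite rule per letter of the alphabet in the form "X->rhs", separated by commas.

A->CA, B->A, C->BB

  step 2 ⇒ step 3: AACACAAA ⇒ CA·CA·BB·CA·BB·CA·CA·CA
    A ↦ CA
    C ↦ BB
    B ↦ A  (constrained at step 0)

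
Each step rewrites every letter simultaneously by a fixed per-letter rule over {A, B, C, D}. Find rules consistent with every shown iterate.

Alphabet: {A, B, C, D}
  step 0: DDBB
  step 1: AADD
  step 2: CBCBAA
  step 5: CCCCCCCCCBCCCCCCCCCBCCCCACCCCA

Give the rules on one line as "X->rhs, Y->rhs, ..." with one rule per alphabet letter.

  step 1 ⇒ step 2: AADD ⇒ CB·CB·A·A
    A ↦ CB
    D ↦ A
  step 0 ⇒ step 1: DDBB ⇒ A·A·D·D
    B ↦ D
    C ↦ CC  (constrained at step 2)

A->CB, B->D, C->CC, D->A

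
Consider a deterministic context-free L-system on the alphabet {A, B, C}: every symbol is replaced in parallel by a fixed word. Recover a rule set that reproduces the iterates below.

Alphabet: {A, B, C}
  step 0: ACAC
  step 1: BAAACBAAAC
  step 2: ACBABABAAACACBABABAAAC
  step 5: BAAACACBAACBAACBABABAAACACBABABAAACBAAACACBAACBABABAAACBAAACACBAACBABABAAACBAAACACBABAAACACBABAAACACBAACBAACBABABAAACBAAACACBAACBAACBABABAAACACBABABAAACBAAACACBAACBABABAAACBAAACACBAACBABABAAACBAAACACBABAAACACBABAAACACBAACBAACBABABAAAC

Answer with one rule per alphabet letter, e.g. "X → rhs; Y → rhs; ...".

A->BA, B->AC, C->AAC

  step 1 ⇒ step 2: BAAACBAAAC ⇒ AC·BA·BA·BA·AAC·AC·BA·BA·BA·AAC
    A ↦ BA
    B ↦ AC
    C ↦ AAC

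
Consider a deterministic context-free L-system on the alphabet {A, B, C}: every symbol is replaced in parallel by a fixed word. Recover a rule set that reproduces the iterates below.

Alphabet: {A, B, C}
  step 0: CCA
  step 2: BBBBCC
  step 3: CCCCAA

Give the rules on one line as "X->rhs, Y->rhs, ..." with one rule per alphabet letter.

A->BB, B->C, C->A

  step 2 ⇒ step 3: BBBBCC ⇒ C·C·C·C·A·A
    B ↦ C
    C ↦ A
    A ↦ BB  (constrained at step 0)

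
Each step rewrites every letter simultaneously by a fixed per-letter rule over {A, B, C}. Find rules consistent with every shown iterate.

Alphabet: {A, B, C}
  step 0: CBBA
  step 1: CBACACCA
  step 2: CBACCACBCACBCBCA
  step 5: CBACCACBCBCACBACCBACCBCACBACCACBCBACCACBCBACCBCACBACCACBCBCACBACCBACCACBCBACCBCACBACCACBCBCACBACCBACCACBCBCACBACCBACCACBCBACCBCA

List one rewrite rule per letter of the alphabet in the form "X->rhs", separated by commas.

A->CA, B->AC, C->CB

  step 1 ⇒ step 2: CBACACCA ⇒ CB·AC·CA·CB·CA·CB·CB·CA
    A ↦ CA
    B ↦ AC
    C ↦ CB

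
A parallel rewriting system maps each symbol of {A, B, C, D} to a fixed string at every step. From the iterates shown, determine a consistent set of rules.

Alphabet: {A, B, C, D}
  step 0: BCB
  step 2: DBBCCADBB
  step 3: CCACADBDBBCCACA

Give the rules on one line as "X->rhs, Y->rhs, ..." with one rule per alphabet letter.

  step 2 ⇒ step 3: DBBCCADBB ⇒ C·CA·CA·DB·DB·B·C·CA·CA
    A ↦ B
    B ↦ CA
    C ↦ DB
    D ↦ C

A->B, B->CA, C->DB, D->C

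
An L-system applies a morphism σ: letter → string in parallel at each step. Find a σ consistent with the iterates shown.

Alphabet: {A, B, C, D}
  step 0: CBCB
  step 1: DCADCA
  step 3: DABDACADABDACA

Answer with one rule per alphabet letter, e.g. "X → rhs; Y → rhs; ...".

A->B, B->CA, C->D, D->DA

  step 0 ⇒ step 1: CBCB ⇒ D·CA·D·CA
    B ↦ CA
    C ↦ D
    A ↦ B  (constrained at step 1)
    D ↦ DA  (constrained at step 1)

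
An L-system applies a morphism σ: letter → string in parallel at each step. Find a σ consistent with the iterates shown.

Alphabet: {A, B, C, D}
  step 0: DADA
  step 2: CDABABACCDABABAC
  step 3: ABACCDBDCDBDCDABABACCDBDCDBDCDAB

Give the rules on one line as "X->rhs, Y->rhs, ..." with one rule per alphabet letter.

  step 2 ⇒ step 3: CDABABACCDABABAC ⇒ AB·AC·CD·BD·CD·BD·CD·AB·AB·AC·CD·BD·CD·BD·CD·AB
    A ↦ CD
    B ↦ BD
    C ↦ AB
    D ↦ AC

A->CD, B->BD, C->AB, D->AC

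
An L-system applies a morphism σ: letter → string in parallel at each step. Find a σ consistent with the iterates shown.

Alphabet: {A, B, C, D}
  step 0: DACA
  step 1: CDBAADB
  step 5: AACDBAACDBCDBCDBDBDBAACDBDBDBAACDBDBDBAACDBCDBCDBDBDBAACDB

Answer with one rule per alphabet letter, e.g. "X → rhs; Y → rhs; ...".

  step 0 ⇒ step 1: DACA ⇒ C·DB·AA·DB
    A ↦ DB
    C ↦ AA
    D ↦ C
    B ↦ DB  (constrained at step 1)

A->DB, B->DB, C->AA, D->C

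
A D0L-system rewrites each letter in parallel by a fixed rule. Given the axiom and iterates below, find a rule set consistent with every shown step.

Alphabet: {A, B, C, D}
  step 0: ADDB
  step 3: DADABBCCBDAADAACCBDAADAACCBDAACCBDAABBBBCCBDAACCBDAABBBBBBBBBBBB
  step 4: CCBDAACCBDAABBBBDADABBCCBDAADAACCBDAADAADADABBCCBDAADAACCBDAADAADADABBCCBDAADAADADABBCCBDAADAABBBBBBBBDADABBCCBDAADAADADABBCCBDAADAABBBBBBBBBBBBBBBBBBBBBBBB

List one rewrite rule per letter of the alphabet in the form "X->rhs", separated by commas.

  step 3 ⇒ step 4: DADABBCCBDAADAACCBDAADAACCBDAACCBDAABBBBCCBDAACCBDAABBBBBBBBBBBB ⇒ CCB·DAA·CCB·DAA·BB·BB·DA·DA·BB·CCB·DAA·DAA·CCB·DAA·DAA·DA·DA·BB·CCB·DAA·DAA·CCB·DAA·DAA·DA·DA·BB·CCB·DAA·DAA·DA·DA·BB·CCB·DAA·DAA·BB·BB·BB·BB·DA·DA·BB·CCB·DAA·DAA·DA·DA·BB·CCB·DAA·DAA·BB·BB·BB·BB·BB·BB·BB·BB·BB·BB·BB·BB
    A ↦ DAA
    B ↦ BB
    C ↦ DA
    D ↦ CCB

A->DAA, B->BB, C->DA, D->CCB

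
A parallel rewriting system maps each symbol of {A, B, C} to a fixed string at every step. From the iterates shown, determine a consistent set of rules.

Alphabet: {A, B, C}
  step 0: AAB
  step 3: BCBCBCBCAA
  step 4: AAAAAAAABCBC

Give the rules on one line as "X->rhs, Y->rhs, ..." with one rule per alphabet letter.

  step 3 ⇒ step 4: BCBCBCBCAA ⇒ A·A·A·A·A·A·A·A·BC·BC
    A ↦ BC
    B ↦ A
    C ↦ A

A->BC, B->A, C->A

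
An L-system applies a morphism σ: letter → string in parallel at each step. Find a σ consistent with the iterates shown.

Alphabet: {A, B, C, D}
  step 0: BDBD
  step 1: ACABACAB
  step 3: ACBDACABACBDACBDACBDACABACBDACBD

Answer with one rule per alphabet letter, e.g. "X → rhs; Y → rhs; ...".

A->AC, B->AC, C->BD, D->AB

  step 0 ⇒ step 1: BDBD ⇒ AC·AB·AC·AB
    B ↦ AC
    D ↦ AB
    A ↦ AC  (constrained at step 1)
    C ↦ BD  (constrained at step 1)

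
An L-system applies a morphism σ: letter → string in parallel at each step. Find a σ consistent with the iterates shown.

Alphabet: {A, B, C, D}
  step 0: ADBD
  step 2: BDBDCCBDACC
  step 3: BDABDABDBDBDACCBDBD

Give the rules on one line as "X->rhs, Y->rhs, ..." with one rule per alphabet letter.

  step 2 ⇒ step 3: BDBDCCBDACC ⇒ BD·A·BD·A·BD·BD·BD·A·CC·BD·BD
    A ↦ CC
    B ↦ BD
    C ↦ BD
    D ↦ A

A->CC, B->BD, C->BD, D->A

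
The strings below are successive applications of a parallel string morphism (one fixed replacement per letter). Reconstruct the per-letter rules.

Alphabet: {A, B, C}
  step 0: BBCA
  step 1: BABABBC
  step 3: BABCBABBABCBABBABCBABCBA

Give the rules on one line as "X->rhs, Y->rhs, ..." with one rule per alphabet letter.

  step 0 ⇒ step 1: BBCA ⇒ BA·BA·B·BC
    A ↦ BC
    B ↦ BA
    C ↦ B

A->BC, B->BA, C->B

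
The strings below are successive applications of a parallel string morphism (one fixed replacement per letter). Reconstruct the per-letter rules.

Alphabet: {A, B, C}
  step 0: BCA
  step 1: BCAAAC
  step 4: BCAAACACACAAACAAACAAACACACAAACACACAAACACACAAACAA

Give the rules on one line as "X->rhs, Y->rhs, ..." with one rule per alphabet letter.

  step 0 ⇒ step 1: BCA ⇒ BC·AA·AC
    A ↦ AC
    B ↦ BC
    C ↦ AA

A->AC, B->BC, C->AA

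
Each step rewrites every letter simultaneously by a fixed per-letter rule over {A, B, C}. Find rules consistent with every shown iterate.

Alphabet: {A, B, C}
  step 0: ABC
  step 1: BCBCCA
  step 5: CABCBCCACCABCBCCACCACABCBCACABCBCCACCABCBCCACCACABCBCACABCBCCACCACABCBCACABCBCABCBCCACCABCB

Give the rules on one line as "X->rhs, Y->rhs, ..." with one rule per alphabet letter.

A->BCB, B->C, C->CA

  step 0 ⇒ step 1: ABC ⇒ BCB·C·CA
    A ↦ BCB
    B ↦ C
    C ↦ CA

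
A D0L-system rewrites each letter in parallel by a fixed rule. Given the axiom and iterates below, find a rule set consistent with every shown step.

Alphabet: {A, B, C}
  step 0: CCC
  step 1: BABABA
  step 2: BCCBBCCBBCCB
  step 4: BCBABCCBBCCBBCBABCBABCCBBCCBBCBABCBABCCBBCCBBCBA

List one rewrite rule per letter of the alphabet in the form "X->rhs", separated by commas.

A->CB, B->BC, C->BA

  step 1 ⇒ step 2: BABABA ⇒ BC·CB·BC·CB·BC·CB
    A ↦ CB
    B ↦ BC
  step 0 ⇒ step 1: CCC ⇒ BA·BA·BA
    C ↦ BA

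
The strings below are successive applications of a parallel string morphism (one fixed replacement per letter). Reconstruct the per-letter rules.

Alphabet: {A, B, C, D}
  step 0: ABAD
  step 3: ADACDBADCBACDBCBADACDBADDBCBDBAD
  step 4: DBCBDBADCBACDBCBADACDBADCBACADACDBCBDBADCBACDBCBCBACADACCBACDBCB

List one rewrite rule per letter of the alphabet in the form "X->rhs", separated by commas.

  step 3 ⇒ step 4: ADACDBADCBACDBCBADACDBADDBCBDBAD ⇒ DB·CB·DB·AD·CB·AC·DB·CB·AD·AC·DB·AD·CB·AC·AD·AC·DB·CB·DB·AD·CB·AC·DB·CB·CB·AC·AD·AC·CB·AC·DB·CB
    A ↦ DB
    B ↦ AC
    C ↦ AD
    D ↦ CB

A->DB, B->AC, C->AD, D->CB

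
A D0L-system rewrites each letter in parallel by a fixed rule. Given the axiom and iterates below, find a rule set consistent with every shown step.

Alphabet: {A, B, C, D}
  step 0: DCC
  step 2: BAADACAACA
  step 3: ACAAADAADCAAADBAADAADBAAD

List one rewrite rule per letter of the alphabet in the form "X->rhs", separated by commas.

A->AAD, B->ACA, C->B, D->CA

  step 2 ⇒ step 3: BAADACAACA ⇒ ACA·AAD·AAD·CA·AAD·B·AAD·AAD·B·AAD
    A ↦ AAD
    B ↦ ACA
    C ↦ B
    D ↦ CA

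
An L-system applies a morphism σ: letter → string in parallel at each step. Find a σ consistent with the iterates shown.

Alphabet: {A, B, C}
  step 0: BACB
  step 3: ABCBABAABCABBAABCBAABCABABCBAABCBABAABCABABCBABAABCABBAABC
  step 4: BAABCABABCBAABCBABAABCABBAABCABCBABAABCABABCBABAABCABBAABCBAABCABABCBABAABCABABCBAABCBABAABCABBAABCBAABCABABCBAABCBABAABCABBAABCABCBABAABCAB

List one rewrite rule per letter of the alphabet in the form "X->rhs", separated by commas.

A->BA, B->ABC, C->AB

  step 3 ⇒ step 4: ABCBABAABCABBAABCBAABCABABCBAABCBABAABCABABCBABAABCABBAABC ⇒ BA·ABC·AB·ABC·BA·ABC·BA·BA·ABC·AB·BA·ABC·ABC·BA·BA·ABC·AB·ABC·BA·BA·ABC·AB·BA·ABC·BA·ABC·AB·ABC·BA·BA·ABC·AB·ABC·BA·ABC·BA·BA·ABC·AB·BA·ABC·BA·ABC·AB·ABC·BA·ABC·BA·BA·ABC·AB·BA·ABC·ABC·BA·BA·ABC·AB
    A ↦ BA
    B ↦ ABC
    C ↦ AB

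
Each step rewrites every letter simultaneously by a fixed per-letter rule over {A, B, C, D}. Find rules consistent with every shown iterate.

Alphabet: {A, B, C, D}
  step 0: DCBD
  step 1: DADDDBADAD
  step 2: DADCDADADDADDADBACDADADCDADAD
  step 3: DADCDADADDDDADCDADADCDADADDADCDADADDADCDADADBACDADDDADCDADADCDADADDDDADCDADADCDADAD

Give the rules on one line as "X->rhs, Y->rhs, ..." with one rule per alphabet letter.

A->CDA, B->BA, C->DD, D->DAD

  step 2 ⇒ step 3: DADCDADADDADDADBACDADADCDADAD ⇒ DAD·CDA·DAD·DD·DAD·CDA·DAD·CDA·DAD·DAD·CDA·DAD·DAD·CDA·DAD·BA·CDA·DD·DAD·CDA·DAD·CDA·DAD·DD·DAD·CDA·DAD·CDA·DAD
    A ↦ CDA
    B ↦ BA
    C ↦ DD
    D ↦ DAD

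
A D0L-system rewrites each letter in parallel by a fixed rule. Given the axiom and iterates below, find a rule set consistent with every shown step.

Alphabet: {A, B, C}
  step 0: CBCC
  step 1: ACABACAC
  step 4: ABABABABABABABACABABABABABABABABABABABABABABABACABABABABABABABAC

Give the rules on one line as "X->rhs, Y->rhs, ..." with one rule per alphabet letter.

  step 0 ⇒ step 1: CBCC ⇒ AC·AB·AC·AC
    B ↦ AB
    C ↦ AC
    A ↦ AB  (constrained at step 1)

A->AB, B->AB, C->AC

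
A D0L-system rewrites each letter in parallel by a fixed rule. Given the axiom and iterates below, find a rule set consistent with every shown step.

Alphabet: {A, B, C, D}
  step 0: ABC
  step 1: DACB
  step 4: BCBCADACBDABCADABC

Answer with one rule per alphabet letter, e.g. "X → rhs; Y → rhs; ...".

A->DA, B->C, C->B, D->BCA

  step 0 ⇒ step 1: ABC ⇒ DA·C·B
    A ↦ DA
    B ↦ C
    C ↦ B
    D ↦ BCA  (constrained at step 1)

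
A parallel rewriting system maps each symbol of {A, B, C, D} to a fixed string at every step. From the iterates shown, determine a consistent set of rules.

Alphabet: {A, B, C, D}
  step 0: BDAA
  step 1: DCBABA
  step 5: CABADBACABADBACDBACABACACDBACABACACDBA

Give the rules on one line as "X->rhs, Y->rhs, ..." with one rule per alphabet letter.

A->BA, B->D, C->CA, D->C

  step 0 ⇒ step 1: BDAA ⇒ D·C·BA·BA
    A ↦ BA
    B ↦ D
    D ↦ C
    C ↦ CA  (constrained at step 1)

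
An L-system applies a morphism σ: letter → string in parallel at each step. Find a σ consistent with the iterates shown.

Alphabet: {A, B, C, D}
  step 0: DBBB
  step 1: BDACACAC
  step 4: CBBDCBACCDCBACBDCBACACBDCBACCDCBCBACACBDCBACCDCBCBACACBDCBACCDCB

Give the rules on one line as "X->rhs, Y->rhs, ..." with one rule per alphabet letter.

A->CD, B->AC, C->CB, D->BD

  step 0 ⇒ step 1: DBBB ⇒ BD·AC·AC·AC
    B ↦ AC
    D ↦ BD
    A ↦ CD  (constrained at step 1)
    C ↦ CB  (constrained at step 1)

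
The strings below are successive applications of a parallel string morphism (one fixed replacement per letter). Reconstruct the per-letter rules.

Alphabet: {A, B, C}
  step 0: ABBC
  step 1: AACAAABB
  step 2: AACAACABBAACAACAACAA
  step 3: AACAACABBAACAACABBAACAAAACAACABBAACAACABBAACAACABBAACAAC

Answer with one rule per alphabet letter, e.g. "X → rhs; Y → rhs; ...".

  step 2 ⇒ step 3: AACAACABBAACAACAACAA ⇒ AAC·AAC·ABB·AAC·AAC·ABB·AAC·A·A·AAC·AAC·ABB·AAC·AAC·ABB·AAC·AAC·ABB·AAC·AAC
    A ↦ AAC
    B ↦ A
    C ↦ ABB

A->AAC, B->A, C->ABB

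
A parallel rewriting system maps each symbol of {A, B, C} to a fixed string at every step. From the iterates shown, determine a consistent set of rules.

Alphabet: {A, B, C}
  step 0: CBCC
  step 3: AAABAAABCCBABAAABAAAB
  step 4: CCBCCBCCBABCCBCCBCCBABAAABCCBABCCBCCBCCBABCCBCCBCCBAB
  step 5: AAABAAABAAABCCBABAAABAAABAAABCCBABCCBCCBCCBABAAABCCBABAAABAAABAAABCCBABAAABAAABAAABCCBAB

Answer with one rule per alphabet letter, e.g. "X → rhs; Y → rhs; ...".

  step 4 ⇒ step 5: CCBCCBCCBABCCBCCBCCBABAAABCCBABCCBCCBCCBABCCBCCBCCBAB ⇒ A·A·AB·A·A·AB·A·A·AB·CCB·AB·A·A·AB·A·A·AB·A·A·AB·CCB·AB·CCB·CCB·CCB·AB·A·A·AB·CCB·AB·A·A·AB·A·A·AB·A·A·AB·CCB·AB·A·A·AB·A·A·AB·A·A·AB·CCB·AB
    A ↦ CCB
    B ↦ AB
    C ↦ A

A->CCB, B->AB, C->A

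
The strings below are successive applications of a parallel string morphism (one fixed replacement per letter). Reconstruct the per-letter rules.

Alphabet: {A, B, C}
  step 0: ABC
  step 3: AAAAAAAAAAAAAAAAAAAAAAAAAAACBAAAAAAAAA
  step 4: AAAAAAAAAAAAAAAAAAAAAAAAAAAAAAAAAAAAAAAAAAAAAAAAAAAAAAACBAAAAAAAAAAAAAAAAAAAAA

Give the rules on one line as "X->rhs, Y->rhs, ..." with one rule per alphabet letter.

  step 3 ⇒ step 4: AAAAAAAAAAAAAAAAAAAAAAAAAAACBAAAAAAAAA ⇒ AA·AA·AA·AA·AA·AA·AA·AA·AA·AA·AA·AA·AA·AA·AA·AA·AA·AA·AA·AA·AA·AA·AA·AA·AA·AA·AA·ACB·AAA·AA·AA·AA·AA·AA·AA·AA·AA·AA
    A ↦ AA
    B ↦ AAA
    C ↦ ACB

A->AA, B->AAA, C->ACB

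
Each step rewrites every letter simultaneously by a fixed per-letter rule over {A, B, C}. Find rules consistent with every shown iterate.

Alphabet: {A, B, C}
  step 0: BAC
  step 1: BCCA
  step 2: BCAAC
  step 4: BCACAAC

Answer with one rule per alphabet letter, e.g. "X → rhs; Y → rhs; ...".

A->C, B->BC, C->A

  step 1 ⇒ step 2: BCCA ⇒ BC·A·A·C
    A ↦ C
    B ↦ BC
    C ↦ A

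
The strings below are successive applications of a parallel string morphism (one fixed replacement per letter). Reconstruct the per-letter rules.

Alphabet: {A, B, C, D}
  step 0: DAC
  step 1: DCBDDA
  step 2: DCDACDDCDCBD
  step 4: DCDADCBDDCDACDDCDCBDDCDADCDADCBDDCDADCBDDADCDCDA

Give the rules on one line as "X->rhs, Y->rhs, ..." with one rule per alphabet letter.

A->BD, B->CD, C->DA, D->DC

  step 1 ⇒ step 2: DCBDDA ⇒ DC·DA·CD·DC·DC·BD
    A ↦ BD
    B ↦ CD
    C ↦ DA
    D ↦ DC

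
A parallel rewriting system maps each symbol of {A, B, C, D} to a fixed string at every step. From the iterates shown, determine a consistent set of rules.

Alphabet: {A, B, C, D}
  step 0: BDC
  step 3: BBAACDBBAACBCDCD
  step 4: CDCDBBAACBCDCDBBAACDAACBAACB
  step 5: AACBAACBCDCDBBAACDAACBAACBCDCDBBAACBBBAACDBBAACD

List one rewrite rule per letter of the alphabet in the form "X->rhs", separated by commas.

A->B, B->CD, C->AA, D->CB

  step 4 ⇒ step 5: CDCDBBAACBCDCDBBAACDAACBAACB ⇒ AA·CB·AA·CB·CD·CD·B·B·AA·CD·AA·CB·AA·CB·CD·CD·B·B·AA·CB·B·B·AA·CD·B·B·AA·CD
    A ↦ B
    B ↦ CD
    C ↦ AA
    D ↦ CB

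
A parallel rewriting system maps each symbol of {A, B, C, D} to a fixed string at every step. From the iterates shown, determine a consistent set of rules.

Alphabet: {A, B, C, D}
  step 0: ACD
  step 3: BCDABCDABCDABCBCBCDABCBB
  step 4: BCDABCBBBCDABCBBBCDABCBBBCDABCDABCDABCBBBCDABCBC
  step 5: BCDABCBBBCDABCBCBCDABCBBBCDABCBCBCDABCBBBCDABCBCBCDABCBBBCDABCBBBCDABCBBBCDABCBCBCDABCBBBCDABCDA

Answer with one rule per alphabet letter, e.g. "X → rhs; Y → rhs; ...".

A->BB, B->BC, C->DA, D->BC

  step 4 ⇒ step 5: BCDABCBBBCDABCBBBCDABCBBBCDABCDABCDABCBBBCDABCBC ⇒ BC·DA·BC·BB·BC·DA·BC·BC·BC·DA·BC·BB·BC·DA·BC·BC·BC·DA·BC·BB·BC·DA·BC·BC·BC·DA·BC·BB·BC·DA·BC·BB·BC·DA·BC·BB·BC·DA·BC·BC·BC·DA·BC·BB·BC·DA·BC·DA
    A ↦ BB
    B ↦ BC
    C ↦ DA
    D ↦ BC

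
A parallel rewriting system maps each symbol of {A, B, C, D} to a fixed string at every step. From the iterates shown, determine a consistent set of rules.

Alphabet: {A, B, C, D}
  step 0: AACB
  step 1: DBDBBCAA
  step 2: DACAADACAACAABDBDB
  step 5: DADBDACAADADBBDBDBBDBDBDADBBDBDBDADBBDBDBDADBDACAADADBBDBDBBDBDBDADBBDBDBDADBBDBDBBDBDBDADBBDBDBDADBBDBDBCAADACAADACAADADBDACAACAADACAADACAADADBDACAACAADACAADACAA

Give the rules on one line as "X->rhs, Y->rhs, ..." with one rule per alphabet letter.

  step 1 ⇒ step 2: DBDBBCAA ⇒ DA·CAA·DA·CAA·CAA·B·DB·DB
    A ↦ DB
    B ↦ CAA
    C ↦ B
    D ↦ DA

A->DB, B->CAA, C->B, D->DA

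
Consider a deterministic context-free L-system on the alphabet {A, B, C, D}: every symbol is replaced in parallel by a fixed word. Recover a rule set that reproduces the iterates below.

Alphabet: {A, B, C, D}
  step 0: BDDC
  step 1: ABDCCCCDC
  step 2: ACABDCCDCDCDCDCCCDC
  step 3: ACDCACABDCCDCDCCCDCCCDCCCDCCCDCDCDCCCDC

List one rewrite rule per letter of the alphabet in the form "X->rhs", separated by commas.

A->AC, B->ABD, C->DC, D->CC

  step 2 ⇒ step 3: ACABDCCDCDCDCDCCCDC ⇒ AC·DC·AC·ABD·CC·DC·DC·CC·DC·CC·DC·CC·DC·CC·DC·DC·DC·CC·DC
    A ↦ AC
    B ↦ ABD
    C ↦ DC
    D ↦ CC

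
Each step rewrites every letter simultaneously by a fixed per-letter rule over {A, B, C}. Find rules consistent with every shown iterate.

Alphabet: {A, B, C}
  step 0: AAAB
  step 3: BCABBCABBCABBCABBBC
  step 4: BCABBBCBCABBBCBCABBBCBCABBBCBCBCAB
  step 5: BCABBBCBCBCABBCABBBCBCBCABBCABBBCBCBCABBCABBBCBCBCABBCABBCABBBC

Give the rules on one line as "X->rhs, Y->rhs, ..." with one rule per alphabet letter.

A->B, B->BC, C->AB

  step 4 ⇒ step 5: BCABBBCBCABBBCBCABBBCBCABBBCBCBCAB ⇒ BC·AB·B·BC·BC·BC·AB·BC·AB·B·BC·BC·BC·AB·BC·AB·B·BC·BC·BC·AB·BC·AB·B·BC·BC·BC·AB·BC·AB·BC·AB·B·BC
    A ↦ B
    B ↦ BC
    C ↦ AB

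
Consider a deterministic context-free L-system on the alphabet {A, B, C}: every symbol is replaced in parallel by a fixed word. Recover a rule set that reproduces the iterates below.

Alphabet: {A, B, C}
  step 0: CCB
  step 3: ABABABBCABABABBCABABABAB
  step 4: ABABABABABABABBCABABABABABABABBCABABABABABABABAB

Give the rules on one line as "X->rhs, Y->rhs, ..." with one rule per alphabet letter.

  step 3 ⇒ step 4: ABABABBCABABABBCABABABAB ⇒ AB·AB·AB·AB·AB·AB·AB·BC·AB·AB·AB·AB·AB·AB·AB·BC·AB·AB·AB·AB·AB·AB·AB·AB
    A ↦ AB
    B ↦ AB
    C ↦ BC

A->AB, B->AB, C->BC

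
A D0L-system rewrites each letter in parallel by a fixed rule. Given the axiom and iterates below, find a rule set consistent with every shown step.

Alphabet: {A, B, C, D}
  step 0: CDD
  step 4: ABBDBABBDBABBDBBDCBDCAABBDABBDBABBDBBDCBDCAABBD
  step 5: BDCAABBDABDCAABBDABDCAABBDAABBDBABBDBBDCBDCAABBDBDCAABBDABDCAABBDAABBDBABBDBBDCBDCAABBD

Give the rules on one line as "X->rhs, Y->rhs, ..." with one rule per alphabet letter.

A->BDC, B->A, C->B, D->BBD

  step 4 ⇒ step 5: ABBDBABBDBABBDBBDCBDCAABBDABBDBABBDBBDCBDCAABBD ⇒ BDC·A·A·BBD·A·BDC·A·A·BBD·A·BDC·A·A·BBD·A·A·BBD·B·A·BBD·B·BDC·BDC·A·A·BBD·BDC·A·A·BBD·A·BDC·A·A·BBD·A·A·BBD·B·A·BBD·B·BDC·BDC·A·A·BBD
    A ↦ BDC
    B ↦ A
    C ↦ B
    D ↦ BBD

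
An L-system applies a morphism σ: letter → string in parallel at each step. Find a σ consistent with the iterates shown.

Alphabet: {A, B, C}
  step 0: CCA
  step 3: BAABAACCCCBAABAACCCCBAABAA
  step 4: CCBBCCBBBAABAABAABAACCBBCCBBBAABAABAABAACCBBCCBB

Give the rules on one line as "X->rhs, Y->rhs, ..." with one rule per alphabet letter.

  step 3 ⇒ step 4: BAABAACCCCBAABAACCCCBAABAA ⇒ CC·B·B·CC·B·B·BAA·BAA·BAA·BAA·CC·B·B·CC·B·B·BAA·BAA·BAA·BAA·CC·B·B·CC·B·B
    A ↦ B
    B ↦ CC
    C ↦ BAA

A->B, B->CC, C->BAA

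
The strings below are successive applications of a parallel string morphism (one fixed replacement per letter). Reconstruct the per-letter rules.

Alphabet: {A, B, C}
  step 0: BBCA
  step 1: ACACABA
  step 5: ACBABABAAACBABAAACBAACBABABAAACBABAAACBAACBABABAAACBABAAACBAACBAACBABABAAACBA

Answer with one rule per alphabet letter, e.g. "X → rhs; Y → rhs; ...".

  step 0 ⇒ step 1: BBCA ⇒ AC·AC·A·BA
    A ↦ BA
    B ↦ AC
    C ↦ A

A->BA, B->AC, C->A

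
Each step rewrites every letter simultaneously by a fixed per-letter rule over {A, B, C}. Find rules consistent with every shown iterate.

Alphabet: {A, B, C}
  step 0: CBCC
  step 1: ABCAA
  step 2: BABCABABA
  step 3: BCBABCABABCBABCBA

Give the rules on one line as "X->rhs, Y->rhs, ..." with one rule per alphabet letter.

  step 2 ⇒ step 3: BABCABABA ⇒ BC·BA·BC·A·BA·BC·BA·BC·BA
    A ↦ BA
    B ↦ BC
    C ↦ A

A->BA, B->BC, C->A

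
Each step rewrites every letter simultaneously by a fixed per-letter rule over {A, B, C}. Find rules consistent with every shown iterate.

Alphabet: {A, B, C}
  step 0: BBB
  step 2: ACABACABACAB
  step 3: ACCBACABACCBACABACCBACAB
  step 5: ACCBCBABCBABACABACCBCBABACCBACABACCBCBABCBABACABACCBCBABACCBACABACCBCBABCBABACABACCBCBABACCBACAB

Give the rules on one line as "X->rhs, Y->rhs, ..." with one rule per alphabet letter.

A->AC, B->AB, C->CB

  step 2 ⇒ step 3: ACABACABACAB ⇒ AC·CB·AC·AB·AC·CB·AC·AB·AC·CB·AC·AB
    A ↦ AC
    B ↦ AB
    C ↦ CB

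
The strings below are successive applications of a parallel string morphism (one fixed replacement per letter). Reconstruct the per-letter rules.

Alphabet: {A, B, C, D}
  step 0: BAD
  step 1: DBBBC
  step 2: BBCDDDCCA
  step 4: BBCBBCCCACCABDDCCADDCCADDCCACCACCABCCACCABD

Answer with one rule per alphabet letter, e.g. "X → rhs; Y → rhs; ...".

A->B, B->D, C->CCA, D->BBC

  step 1 ⇒ step 2: DBBBC ⇒ BBC·D·D·D·CCA
    B ↦ D
    C ↦ CCA
    D ↦ BBC
  step 0 ⇒ step 1: BAD ⇒ D·B·BBC
    A ↦ B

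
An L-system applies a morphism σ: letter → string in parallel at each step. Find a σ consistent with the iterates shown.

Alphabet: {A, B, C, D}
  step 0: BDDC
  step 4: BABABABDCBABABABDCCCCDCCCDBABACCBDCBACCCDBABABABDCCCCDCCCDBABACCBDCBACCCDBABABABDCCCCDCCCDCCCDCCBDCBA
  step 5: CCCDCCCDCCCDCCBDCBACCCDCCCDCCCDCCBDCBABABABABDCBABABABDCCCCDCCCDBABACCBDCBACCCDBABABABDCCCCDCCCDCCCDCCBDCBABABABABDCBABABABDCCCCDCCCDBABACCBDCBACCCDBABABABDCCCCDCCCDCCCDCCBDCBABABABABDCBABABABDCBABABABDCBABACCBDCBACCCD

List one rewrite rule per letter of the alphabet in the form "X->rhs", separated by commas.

  step 4 ⇒ step 5: BABABABDCBABABABDCCCCDCCCDBABACCBDCBACCCDBABABABDCCCCDCCCDBABACCBDCBACCCDBABABABDCCCCDCCCDCCCDCCBDCBA ⇒ CC·CD·CC·CD·CC·CD·CC·BDC·BA·CC·CD·CC·CD·CC·CD·CC·BDC·BA·BA·BA·BA·BDC·BA·BA·BA·BDC·CC·CD·CC·CD·BA·BA·CC·BDC·BA·CC·CD·BA·BA·BA·BDC·CC·CD·CC·CD·CC·CD·CC·BDC·BA·BA·BA·BA·BDC·BA·BA·BA·BDC·CC·CD·CC·CD·BA·BA·CC·BDC·BA·CC·CD·BA·BA·BA·BDC·CC·CD·CC·CD·CC·CD·CC·BDC·BA·BA·BA·BA·BDC·BA·BA·BA·BDC·BA·BA·BA·BDC·BA·BA·CC·BDC·BA·CC·CD
    A ↦ CD
    B ↦ CC
    C ↦ BA
    D ↦ BDC

A->CD, B->CC, C->BA, D->BDC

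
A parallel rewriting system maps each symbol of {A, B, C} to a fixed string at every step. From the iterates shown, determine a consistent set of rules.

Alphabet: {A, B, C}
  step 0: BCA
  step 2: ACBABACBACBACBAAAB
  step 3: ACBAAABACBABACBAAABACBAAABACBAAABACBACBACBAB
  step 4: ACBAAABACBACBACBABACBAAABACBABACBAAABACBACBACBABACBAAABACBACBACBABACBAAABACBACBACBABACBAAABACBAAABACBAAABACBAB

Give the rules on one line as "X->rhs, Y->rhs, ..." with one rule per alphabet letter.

A->ACB, B->AB, C->AA

  step 3 ⇒ step 4: ACBAAABACBABACBAAABACBAAABACBAAABACBACBACBAB ⇒ ACB·AA·AB·ACB·ACB·ACB·AB·ACB·AA·AB·ACB·AB·ACB·AA·AB·ACB·ACB·ACB·AB·ACB·AA·AB·ACB·ACB·ACB·AB·ACB·AA·AB·ACB·ACB·ACB·AB·ACB·AA·AB·ACB·AA·AB·ACB·AA·AB·ACB·AB
    A ↦ ACB
    B ↦ AB
    C ↦ AA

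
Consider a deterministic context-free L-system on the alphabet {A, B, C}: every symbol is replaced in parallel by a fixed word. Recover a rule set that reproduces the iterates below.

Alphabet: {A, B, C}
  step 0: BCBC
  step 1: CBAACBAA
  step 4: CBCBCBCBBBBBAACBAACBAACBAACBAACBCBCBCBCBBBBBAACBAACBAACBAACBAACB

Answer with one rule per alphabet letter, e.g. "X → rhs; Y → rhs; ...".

  step 0 ⇒ step 1: BCBC ⇒ CB·AA·CB·AA
    B ↦ CB
    C ↦ AA
    A ↦ BB  (constrained at step 1)

A->BB, B->CB, C->AA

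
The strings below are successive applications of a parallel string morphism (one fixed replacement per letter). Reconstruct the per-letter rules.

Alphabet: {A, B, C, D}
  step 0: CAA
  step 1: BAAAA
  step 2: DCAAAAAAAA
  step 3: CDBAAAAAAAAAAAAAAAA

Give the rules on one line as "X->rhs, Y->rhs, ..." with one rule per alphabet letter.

  step 2 ⇒ step 3: DCAAAAAAAA ⇒ CD·B·AA·AA·AA·AA·AA·AA·AA·AA
    A ↦ AA
    C ↦ B
    D ↦ CD
  step 1 ⇒ step 2: BAAAA ⇒ DC·AA·AA·AA·AA
    B ↦ DC

A->AA, B->DC, C->B, D->CD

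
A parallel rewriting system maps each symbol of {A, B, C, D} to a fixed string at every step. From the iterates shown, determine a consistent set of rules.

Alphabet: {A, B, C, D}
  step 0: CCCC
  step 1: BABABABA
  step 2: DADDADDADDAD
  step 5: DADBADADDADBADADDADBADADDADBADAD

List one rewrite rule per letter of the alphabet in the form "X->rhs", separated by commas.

A->D, B->DA, C->BA, D->C

  step 1 ⇒ step 2: BABABABA ⇒ DA·D·DA·D·DA·D·DA·D
    A ↦ D
    B ↦ DA
  step 0 ⇒ step 1: CCCC ⇒ BA·BA·BA·BA
    C ↦ BA
    D ↦ C  (constrained at step 2)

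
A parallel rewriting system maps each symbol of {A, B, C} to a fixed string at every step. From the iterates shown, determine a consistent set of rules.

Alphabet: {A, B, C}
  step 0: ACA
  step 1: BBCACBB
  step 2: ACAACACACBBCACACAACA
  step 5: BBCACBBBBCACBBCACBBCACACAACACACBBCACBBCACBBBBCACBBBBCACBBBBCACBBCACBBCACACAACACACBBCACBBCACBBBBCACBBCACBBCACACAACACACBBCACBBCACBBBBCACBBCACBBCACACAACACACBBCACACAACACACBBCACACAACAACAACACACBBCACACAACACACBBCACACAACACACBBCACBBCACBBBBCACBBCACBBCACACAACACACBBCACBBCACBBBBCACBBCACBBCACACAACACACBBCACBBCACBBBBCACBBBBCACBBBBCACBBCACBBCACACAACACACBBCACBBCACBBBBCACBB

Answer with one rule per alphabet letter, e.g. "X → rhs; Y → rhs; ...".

  step 1 ⇒ step 2: BBCACBB ⇒ ACA·ACA·CAC·BB·CAC·ACA·ACA
    A ↦ BB
    B ↦ ACA
    C ↦ CAC

A->BB, B->ACA, C->CAC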